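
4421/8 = 552+5/8 = 552.62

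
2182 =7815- 5633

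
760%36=4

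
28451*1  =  28451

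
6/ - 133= -6/133 = - 0.05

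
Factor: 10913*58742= 2^1*7^1*23^1 * 1277^1*1559^1 = 641051446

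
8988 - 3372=5616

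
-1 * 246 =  - 246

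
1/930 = 1/930  =  0.00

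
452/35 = 12 +32/35 = 12.91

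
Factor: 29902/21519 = 2^1*3^ ( - 3 )*797^(-1)*14951^1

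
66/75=22/25= 0.88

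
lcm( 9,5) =45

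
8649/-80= - 8649/80 = - 108.11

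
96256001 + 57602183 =153858184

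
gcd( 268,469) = 67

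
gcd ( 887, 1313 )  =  1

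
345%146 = 53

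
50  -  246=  -196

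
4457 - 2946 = 1511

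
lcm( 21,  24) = 168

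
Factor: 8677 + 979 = 2^3*  17^1 * 71^1= 9656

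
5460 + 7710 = 13170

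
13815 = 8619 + 5196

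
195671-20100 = 175571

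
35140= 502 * 70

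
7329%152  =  33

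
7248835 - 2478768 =4770067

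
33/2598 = 11/866  =  0.01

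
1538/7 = 1538/7 = 219.71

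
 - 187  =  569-756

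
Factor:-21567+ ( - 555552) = - 577119= - 3^1*192373^1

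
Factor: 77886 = 2^1* 3^2*4327^1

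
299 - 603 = - 304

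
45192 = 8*5649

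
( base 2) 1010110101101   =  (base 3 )21121112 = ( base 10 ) 5549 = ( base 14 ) 2045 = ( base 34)4R7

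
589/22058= 589/22058=0.03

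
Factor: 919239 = 3^1 *19^1*16127^1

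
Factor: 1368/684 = 2^1 = 2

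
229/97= 2 + 35/97=2.36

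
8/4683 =8/4683 =0.00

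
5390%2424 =542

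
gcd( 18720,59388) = 12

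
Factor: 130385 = 5^1*89^1*293^1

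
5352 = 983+4369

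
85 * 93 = 7905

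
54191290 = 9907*5470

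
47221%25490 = 21731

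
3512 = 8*439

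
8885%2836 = 377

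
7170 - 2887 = 4283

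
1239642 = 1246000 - 6358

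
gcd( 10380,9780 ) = 60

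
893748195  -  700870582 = 192877613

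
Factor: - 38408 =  - 2^3*4801^1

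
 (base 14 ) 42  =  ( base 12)4A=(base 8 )72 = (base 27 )24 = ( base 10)58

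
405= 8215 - 7810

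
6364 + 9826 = 16190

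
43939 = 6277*7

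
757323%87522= 57147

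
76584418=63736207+12848211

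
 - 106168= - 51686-54482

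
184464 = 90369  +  94095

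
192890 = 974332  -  781442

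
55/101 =55/101 = 0.54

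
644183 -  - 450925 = 1095108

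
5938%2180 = 1578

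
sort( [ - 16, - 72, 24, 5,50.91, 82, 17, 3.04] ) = [ - 72, - 16,3.04, 5, 17, 24,50.91, 82]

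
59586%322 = 16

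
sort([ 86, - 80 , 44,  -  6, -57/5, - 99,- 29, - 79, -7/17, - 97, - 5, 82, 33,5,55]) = [  -  99, - 97, - 80, - 79,-29 , - 57/5, - 6,-5, - 7/17, 5,33, 44,55, 82  ,  86 ] 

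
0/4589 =0 = 0.00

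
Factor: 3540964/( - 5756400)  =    -  885241/1439100 =-2^( - 2 )*3^( - 3)*5^(-2 )*7^1*13^( - 1)*17^1*41^(-1)*43^1*173^1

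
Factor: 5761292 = 2^2*349^1 *4127^1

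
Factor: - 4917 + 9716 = 4799 = 4799^1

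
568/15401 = 568/15401 = 0.04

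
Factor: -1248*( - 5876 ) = 2^7  *3^1*13^2* 113^1= 7333248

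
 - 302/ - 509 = 302/509 = 0.59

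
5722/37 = 5722/37 =154.65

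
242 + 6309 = 6551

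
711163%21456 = 3115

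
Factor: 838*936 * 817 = 2^4*3^2*13^1*19^1*43^1*419^1 = 640828656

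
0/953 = 0 = 0.00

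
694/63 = 11 + 1/63 = 11.02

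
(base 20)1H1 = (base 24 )16l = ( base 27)10c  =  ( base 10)741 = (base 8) 1345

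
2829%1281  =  267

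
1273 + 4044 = 5317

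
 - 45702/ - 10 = 22851/5 = 4570.20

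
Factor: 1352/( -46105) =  - 2^3*5^( - 1) * 13^2*9221^( - 1)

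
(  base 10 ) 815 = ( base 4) 30233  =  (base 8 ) 1457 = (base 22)1f1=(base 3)1010012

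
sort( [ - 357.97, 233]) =[ - 357.97 , 233]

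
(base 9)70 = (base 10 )63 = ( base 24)2F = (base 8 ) 77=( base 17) 3C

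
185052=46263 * 4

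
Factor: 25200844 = 2^2 * 67^1 *94033^1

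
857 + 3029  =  3886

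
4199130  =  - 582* ( - 7215 )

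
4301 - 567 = 3734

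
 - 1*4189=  - 4189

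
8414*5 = 42070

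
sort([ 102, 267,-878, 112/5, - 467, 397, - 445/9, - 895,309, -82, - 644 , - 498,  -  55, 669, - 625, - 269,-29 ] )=[-895, - 878, - 644,-625, - 498, - 467 , - 269,  -  82,  -  55,  -  445/9, - 29,112/5,  102, 267, 309,  397, 669 ] 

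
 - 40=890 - 930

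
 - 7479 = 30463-37942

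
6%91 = 6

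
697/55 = 12 + 37/55 = 12.67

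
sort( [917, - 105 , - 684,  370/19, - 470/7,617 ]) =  [ - 684,-105, - 470/7,370/19,  617, 917] 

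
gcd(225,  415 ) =5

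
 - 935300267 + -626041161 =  - 1561341428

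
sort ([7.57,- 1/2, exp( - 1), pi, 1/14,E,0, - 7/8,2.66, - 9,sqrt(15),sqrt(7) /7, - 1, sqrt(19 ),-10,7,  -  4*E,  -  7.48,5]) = [- 4*E, - 10, - 9,  -  7.48, - 1 ,  -  7/8, - 1/2,0, 1/14, exp( - 1), sqrt(7 )/7,2.66,E , pi,sqrt(15 ),sqrt(19), 5, 7, 7.57 ] 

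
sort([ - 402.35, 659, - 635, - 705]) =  [ - 705, -635,-402.35, 659]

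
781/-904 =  - 1+123/904 = -0.86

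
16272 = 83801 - 67529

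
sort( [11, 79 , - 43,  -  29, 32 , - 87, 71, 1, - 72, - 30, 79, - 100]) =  [ - 100,-87, - 72, - 43, -30, - 29,  1 , 11, 32, 71,79, 79] 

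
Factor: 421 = 421^1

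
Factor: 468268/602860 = 5^(-1 )*43^( - 1)*167^1 = 167/215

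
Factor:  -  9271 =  - 73^1*127^1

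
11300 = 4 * 2825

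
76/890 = 38/445 =0.09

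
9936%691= 262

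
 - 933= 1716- 2649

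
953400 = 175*5448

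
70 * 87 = 6090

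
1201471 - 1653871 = - 452400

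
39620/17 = 39620/17=2330.59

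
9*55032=495288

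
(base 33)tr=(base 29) 14R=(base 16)3D8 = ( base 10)984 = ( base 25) 1E9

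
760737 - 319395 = 441342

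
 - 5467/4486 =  - 5467/4486 = -1.22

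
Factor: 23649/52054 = 2^( - 1 )*3^1 * 17^( - 1 ) * 1531^(-1)*  7883^1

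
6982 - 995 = 5987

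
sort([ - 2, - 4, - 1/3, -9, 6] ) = [ -9, - 4,-2,-1/3,6]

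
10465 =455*23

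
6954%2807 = 1340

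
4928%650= 378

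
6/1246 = 3/623=0.00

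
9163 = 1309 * 7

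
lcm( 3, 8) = 24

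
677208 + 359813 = 1037021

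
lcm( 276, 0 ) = 0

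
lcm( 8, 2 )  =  8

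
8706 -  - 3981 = 12687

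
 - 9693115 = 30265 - 9723380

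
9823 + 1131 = 10954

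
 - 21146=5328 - 26474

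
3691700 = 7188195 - 3496495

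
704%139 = 9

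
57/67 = 57/67 = 0.85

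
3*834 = 2502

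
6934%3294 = 346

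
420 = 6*70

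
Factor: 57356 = 2^2*13^1*1103^1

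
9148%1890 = 1588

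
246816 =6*41136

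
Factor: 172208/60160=229/80   =  2^( - 4)*5^(-1)*229^1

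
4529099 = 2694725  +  1834374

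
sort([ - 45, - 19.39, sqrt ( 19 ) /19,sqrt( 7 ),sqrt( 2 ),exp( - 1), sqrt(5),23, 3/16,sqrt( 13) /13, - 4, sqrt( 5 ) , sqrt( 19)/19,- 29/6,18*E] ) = [ - 45, - 19.39, - 29/6, - 4, 3/16, sqrt(19 ) /19, sqrt( 19 ) /19,  sqrt( 13 )/13, exp( - 1), sqrt(2),sqrt(5), sqrt( 5 ), sqrt(7), 23,18*E]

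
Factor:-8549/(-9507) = 3^( - 1 )*83^1 * 103^1 * 3169^(-1)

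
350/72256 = 175/36128 = 0.00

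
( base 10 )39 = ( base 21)1I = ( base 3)1110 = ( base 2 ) 100111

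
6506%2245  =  2016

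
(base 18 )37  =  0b111101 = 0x3d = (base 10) 61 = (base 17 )3A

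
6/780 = 1/130 = 0.01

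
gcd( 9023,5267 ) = 1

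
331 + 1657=1988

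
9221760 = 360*25616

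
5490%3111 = 2379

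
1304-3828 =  - 2524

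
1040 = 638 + 402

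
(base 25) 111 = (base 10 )651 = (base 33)jo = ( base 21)1A0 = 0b1010001011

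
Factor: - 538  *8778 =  - 2^2 * 3^1 * 7^1*11^1 * 19^1*269^1  =  -4722564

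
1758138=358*4911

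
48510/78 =8085/13 = 621.92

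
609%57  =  39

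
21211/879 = 21211/879 = 24.13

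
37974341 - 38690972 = - 716631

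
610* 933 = 569130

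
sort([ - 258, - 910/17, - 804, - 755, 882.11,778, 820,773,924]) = [ - 804, - 755 , - 258, - 910/17,773, 778,820,882.11,  924]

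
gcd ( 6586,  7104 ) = 74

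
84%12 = 0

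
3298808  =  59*55912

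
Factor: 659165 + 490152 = 13^1*211^1*419^1 = 1149317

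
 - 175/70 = -3 + 1/2 =- 2.50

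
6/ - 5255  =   - 6/5255 = - 0.00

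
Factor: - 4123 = -7^1*19^1 * 31^1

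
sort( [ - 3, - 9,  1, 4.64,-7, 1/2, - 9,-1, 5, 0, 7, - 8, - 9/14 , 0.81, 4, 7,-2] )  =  [ - 9, - 9, - 8, - 7, - 3, - 2, - 1,-9/14, 0, 1/2, 0.81, 1, 4,4.64, 5 , 7, 7 ] 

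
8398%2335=1393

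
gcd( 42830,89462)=2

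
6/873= 2/291  =  0.01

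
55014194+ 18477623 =73491817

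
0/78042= 0 = 0.00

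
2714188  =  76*35713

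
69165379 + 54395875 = 123561254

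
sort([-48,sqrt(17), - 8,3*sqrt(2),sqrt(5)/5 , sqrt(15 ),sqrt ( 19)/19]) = [ - 48, - 8,sqrt(19)/19,sqrt( 5 ) /5,sqrt( 15) , sqrt(17),  3 * sqrt( 2)]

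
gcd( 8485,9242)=1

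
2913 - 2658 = 255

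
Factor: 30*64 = 2^7*3^1  *5^1 = 1920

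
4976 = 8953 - 3977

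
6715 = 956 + 5759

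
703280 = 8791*80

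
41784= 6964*6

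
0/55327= 0 = 0.00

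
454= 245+209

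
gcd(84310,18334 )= 2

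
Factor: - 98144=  - 2^5*3067^1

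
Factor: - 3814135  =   - 5^1*13^1 * 58679^1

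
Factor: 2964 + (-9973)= - 7009= -43^1*163^1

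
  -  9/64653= - 1 + 21548/21551  =  -0.00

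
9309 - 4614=4695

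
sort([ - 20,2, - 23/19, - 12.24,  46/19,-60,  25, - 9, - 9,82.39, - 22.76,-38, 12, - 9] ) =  [-60 , - 38, - 22.76 ,-20, - 12.24, - 9, - 9, - 9, - 23/19,2, 46/19,12, 25,82.39 ] 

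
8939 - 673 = 8266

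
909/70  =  12+69/70 = 12.99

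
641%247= 147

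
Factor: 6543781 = 6543781^1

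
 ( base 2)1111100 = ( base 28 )4c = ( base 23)59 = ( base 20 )64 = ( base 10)124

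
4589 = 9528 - 4939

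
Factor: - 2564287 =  - 11^1*233117^1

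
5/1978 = 5/1978=0.00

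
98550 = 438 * 225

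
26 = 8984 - 8958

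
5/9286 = 5/9286 = 0.00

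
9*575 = 5175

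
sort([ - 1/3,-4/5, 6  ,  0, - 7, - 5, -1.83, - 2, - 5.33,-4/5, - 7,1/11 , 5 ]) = [ - 7, - 7, - 5.33, - 5, - 2, - 1.83 , - 4/5, - 4/5, - 1/3,  0,  1/11,5,6]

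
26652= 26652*1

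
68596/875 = 78 + 346/875 = 78.40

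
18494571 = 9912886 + 8581685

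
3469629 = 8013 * 433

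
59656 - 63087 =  - 3431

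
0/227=0 = 0.00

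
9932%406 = 188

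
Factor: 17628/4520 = 39/10= 2^( - 1)*3^1*5^(-1)*13^1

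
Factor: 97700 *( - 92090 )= - 2^3*5^3*977^1*9209^1=- 8997193000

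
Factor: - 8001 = -3^2 * 7^1* 127^1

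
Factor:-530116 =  - 2^2 * 132529^1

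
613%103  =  98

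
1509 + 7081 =8590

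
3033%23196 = 3033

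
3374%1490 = 394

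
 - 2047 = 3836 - 5883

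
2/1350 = 1/675 = 0.00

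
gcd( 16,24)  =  8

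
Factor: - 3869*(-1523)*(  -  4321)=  -29^1*53^1*73^1 * 149^1*1523^1 = - 25461436327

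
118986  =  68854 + 50132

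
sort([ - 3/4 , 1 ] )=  [ - 3/4,1]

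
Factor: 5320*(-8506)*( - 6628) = 2^6*5^1*7^1*19^1*1657^1*4253^1 = 299929725760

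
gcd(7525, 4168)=1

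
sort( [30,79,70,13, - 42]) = [  -  42,13,30, 70, 79 ] 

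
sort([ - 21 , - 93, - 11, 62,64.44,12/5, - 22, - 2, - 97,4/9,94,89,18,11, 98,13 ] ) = [ - 97 , - 93, - 22, - 21, - 11,-2, 4/9, 12/5, 11,13,18,62,64.44, 89, 94, 98]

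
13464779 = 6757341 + 6707438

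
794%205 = 179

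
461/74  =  6 + 17/74=6.23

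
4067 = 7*581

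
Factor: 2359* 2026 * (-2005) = - 2^1*5^1*7^1* 337^1*401^1 *1013^1   =  -  9582564670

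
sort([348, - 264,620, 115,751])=[ - 264,115,348, 620,751] 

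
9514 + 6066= 15580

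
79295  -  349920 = -270625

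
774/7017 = 258/2339=0.11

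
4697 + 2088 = 6785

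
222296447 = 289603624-67307177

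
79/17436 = 79/17436=0.00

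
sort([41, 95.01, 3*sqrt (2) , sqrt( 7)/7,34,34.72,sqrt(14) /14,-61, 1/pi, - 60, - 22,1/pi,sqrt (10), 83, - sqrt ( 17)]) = [ - 61,-60, - 22,-sqrt( 17),sqrt (14 ) /14,1/pi,1/pi,sqrt( 7)/7,sqrt ( 10),3 * sqrt (2), 34,34.72, 41,  83,95.01] 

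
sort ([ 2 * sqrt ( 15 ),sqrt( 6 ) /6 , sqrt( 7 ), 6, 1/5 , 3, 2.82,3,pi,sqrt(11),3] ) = [ 1/5,sqrt(6)/6, sqrt ( 7 ),2.82, 3,  3 , 3, pi,sqrt(11),6,  2*sqrt( 15 )]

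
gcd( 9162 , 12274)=2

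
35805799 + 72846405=108652204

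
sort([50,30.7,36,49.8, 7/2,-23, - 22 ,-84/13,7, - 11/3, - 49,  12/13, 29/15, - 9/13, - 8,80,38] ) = [ - 49, - 23, - 22, - 8, - 84/13,  -  11/3, -9/13,12/13,29/15, 7/2, 7,30.7,36, 38, 49.8,  50,80 ] 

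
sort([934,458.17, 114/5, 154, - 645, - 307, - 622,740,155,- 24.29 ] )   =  [  -  645, - 622, - 307, - 24.29,  114/5,154,155,458.17,740,934]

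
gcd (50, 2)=2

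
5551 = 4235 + 1316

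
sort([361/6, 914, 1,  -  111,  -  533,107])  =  [ - 533, - 111, 1,361/6, 107, 914]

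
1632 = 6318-4686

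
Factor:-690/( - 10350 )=3^( - 1 )*5^( - 1) = 1/15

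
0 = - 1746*0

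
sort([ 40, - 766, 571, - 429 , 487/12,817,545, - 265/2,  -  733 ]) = [ - 766, - 733,-429, - 265/2,40, 487/12, 545, 571, 817]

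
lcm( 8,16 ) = 16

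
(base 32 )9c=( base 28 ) ak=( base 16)12c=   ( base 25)C0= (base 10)300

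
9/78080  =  9/78080 = 0.00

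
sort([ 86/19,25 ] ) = [ 86/19,25]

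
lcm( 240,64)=960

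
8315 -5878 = 2437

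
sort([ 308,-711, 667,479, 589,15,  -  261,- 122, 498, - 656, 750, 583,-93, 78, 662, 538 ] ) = [ - 711, -656,- 261,-122, - 93,15,78, 308,479, 498, 538 , 583,589 , 662, 667,750 ]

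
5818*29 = 168722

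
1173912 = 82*14316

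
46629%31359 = 15270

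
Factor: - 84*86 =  - 2^3*3^1*7^1*43^1 = -7224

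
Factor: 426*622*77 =20402844  =  2^2*3^1*  7^1*11^1 *71^1*311^1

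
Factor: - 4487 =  - 7^1*641^1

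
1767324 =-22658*(  -  78)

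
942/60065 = 942/60065 = 0.02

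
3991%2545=1446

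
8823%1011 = 735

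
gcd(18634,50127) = 77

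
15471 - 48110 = -32639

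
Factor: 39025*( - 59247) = -2312114175 = -3^2*5^2*7^1 * 29^1*223^1 * 227^1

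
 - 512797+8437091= 7924294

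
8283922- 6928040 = 1355882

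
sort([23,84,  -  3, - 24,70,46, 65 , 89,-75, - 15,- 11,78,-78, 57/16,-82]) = [ -82, - 78,-75,-24, - 15,-11,-3,57/16 , 23,46,65,70  ,  78, 84, 89 ]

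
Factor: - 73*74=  - 5402 = - 2^1*37^1*73^1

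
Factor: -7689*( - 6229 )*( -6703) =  - 3^1*11^1*233^1*6229^1*6703^1 = - 321038717043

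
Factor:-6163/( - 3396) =2^ (-2)*3^(-1) * 283^( - 1 )*6163^1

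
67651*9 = 608859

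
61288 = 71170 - 9882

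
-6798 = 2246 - 9044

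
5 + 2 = 7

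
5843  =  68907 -63064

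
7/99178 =7/99178 = 0.00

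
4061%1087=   800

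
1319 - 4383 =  - 3064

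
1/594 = 1/594 = 0.00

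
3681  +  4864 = 8545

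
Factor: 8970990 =2^1*3^1*5^1*7^1*42719^1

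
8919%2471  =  1506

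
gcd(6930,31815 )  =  315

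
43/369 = 43/369  =  0.12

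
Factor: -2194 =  - 2^1 *1097^1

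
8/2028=2/507 = 0.00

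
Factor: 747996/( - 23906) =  - 2^1*3^1 * 83^1*751^1*  11953^( -1) = - 373998/11953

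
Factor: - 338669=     -  338669^1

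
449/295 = 1 + 154/295  =  1.52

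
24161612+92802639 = 116964251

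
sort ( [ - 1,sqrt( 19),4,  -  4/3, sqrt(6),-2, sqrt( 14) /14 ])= [ - 2, - 4/3, - 1 , sqrt( 14)/14 , sqrt(6),4, sqrt(19 )] 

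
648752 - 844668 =-195916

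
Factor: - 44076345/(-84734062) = 2^( - 1 )*3^1*5^1*7^ ( - 1)*2938423^1*6052433^( - 1)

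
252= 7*36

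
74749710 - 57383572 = 17366138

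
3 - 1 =2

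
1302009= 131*9939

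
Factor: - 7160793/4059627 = -11^( - 1)*13^ ( - 1) *167^1 * 9463^(-1)*14293^1 = -  2386931/1353209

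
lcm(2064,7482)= 59856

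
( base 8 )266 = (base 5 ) 1212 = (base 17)ac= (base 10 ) 182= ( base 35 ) 57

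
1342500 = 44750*30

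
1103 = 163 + 940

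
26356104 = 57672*457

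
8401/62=271/2  =  135.50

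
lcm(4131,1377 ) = 4131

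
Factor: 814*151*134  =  2^2*11^1*37^1*67^1*151^1=16470476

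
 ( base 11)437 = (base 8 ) 1014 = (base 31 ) GS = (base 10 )524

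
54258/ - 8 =-6783+3/4 = - 6782.25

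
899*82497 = 74164803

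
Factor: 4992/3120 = 2^3*5^(-1) = 8/5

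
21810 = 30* 727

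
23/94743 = 23/94743 = 0.00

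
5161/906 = 5161/906 =5.70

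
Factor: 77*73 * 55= 309155 = 5^1*7^1*  11^2*73^1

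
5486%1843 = 1800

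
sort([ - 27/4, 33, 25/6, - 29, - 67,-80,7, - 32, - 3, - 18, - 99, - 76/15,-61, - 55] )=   [ - 99, - 80, - 67, - 61, - 55,- 32, - 29, - 18,- 27/4, - 76/15, - 3, 25/6, 7,33]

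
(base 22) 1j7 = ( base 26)18p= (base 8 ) 1615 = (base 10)909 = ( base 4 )32031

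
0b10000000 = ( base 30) 48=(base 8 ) 200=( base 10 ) 128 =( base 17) 79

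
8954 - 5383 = 3571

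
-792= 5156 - 5948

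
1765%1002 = 763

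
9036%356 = 136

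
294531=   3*98177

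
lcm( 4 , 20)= 20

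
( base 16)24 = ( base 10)36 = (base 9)40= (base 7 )51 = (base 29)17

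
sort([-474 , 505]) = [ - 474,505]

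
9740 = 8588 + 1152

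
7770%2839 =2092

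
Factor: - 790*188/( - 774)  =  2^2*3^(-2 )*5^1*43^( - 1 )*47^1*79^1 = 74260/387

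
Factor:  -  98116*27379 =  - 2^2 * 11^1*19^2*131^1*1291^1 = -2686317964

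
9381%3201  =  2979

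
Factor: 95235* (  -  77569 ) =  - 7387283715=- 3^1 * 5^1*7^1* 907^1 * 77569^1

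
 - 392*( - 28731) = 11262552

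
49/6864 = 49/6864  =  0.01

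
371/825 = 371/825 = 0.45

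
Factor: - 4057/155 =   -  5^( - 1)*  31^( - 1)*4057^1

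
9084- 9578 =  - 494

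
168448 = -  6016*( - 28 ) 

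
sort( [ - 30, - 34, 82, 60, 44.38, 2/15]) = [ - 34, - 30, 2/15, 44.38, 60,82]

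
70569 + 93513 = 164082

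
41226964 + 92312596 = 133539560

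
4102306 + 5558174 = 9660480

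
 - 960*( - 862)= 827520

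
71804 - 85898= - 14094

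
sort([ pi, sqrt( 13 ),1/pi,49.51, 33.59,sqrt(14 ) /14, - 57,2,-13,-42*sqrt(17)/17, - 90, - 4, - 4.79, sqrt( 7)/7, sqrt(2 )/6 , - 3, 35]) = [  -  90, - 57,-13,  -  42*sqrt(17)/17,-4.79, - 4,  -  3, sqrt(2 ) /6,sqrt(14 ) /14, 1/pi , sqrt(7 ) /7, 2,pi, sqrt(13), 33.59, 35, 49.51]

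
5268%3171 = 2097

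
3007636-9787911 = -6780275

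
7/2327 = 7/2327 = 0.00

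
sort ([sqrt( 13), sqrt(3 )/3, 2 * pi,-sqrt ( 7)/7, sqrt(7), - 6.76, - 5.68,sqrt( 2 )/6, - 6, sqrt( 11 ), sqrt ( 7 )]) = [  -  6.76 , - 6, - 5.68,- sqrt(7)/7,sqrt( 2 )/6, sqrt(3) /3 , sqrt(7), sqrt( 7 ),sqrt( 11), sqrt ( 13 ),2*pi ]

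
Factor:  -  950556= -2^2*3^1*113^1*701^1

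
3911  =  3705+206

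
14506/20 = 725 + 3/10 =725.30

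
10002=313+9689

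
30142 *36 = 1085112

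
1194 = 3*398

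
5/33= 5/33= 0.15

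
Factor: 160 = 2^5*5^1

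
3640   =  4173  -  533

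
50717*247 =12527099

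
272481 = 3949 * 69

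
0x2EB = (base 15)34c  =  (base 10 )747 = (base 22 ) 1bl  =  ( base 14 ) 3B5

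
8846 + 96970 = 105816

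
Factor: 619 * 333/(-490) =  - 2^(-1)*3^2*5^( - 1)*7^ (-2)  *37^1*619^1=- 206127/490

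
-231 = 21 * ( - 11 ) 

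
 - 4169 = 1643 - 5812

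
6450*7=45150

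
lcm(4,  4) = 4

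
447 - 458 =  - 11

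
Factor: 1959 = 3^1*653^1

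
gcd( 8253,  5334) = 21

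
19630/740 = 1963/74 = 26.53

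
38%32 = 6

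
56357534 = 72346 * 779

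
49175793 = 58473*841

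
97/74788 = 97/74788 = 0.00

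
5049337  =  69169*73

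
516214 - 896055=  - 379841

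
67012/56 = 1196 + 9/14 = 1196.64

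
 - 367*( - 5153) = 1891151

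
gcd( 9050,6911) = 1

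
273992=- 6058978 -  - 6332970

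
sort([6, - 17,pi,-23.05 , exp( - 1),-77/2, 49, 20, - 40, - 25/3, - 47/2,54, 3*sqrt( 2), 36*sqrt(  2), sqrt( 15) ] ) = [-40,- 77/2,-47/2, - 23.05,-17,-25/3,exp( - 1 ),  pi, sqrt(15),3*sqrt( 2 ), 6,20, 49,36*sqrt( 2) , 54]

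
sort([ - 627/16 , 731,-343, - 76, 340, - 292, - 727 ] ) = [ - 727 , - 343, - 292, - 76 , - 627/16,  340, 731 ]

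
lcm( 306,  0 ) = 0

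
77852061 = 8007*9723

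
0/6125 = 0 = 0.00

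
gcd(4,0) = 4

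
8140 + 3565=11705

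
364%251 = 113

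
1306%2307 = 1306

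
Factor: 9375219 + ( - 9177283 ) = 2^4*89^1*139^1= 197936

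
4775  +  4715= 9490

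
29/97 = 29/97 = 0.30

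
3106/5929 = 3106/5929 = 0.52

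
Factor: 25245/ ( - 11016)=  - 2^ ( - 3)*3^( - 1 )*5^1*11^1 = - 55/24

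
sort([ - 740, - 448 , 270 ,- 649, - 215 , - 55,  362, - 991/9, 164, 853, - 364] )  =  [ - 740,-649,-448, - 364, - 215, - 991/9, - 55,164, 270,362,853]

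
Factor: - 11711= - 7^2*239^1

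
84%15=9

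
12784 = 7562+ 5222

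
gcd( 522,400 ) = 2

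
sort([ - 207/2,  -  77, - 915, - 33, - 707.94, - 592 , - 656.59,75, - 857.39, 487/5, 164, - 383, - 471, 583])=[ - 915, - 857.39,  -  707.94, - 656.59, - 592, - 471, - 383,  -  207/2, - 77, - 33, 75,487/5, 164,583] 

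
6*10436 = 62616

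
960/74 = 480/37= 12.97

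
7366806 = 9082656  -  1715850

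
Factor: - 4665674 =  - 2^1*13^1*139^1 * 1291^1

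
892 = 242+650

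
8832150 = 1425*6198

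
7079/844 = 8+327/844   =  8.39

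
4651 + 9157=13808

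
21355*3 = 64065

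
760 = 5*152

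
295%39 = 22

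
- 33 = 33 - 66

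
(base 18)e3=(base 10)255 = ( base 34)7H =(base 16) FF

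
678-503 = 175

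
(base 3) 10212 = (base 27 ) 3n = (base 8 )150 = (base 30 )3e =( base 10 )104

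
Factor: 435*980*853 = 363633900  =  2^2*3^1*5^2*7^2*29^1*853^1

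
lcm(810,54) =810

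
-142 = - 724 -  - 582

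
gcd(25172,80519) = 1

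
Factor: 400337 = 7^1*  57191^1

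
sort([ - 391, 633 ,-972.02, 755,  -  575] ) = [ -972.02, - 575, - 391, 633,755]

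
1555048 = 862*1804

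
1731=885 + 846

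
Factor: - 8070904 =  - 2^3*1008863^1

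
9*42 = 378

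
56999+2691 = 59690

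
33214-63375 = -30161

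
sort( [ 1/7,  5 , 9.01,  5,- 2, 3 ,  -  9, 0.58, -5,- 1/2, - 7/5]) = [ - 9, - 5, - 2, - 7/5 ,- 1/2, 1/7, 0.58,  3 , 5,  5,9.01] 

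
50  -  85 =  - 35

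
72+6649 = 6721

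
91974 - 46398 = 45576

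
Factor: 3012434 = 2^1*17^1*41^1*2161^1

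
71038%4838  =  3306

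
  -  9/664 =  - 1+655/664= - 0.01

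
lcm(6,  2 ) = 6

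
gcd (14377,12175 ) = 1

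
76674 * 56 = 4293744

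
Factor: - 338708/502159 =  - 2^2* 7^( - 1 )*17^2* 23^( - 1 ) * 293^1 * 3119^(-1)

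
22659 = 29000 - 6341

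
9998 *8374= 83723252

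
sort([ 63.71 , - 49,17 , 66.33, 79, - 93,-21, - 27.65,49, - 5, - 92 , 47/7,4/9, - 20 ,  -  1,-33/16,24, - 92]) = [-93,  -  92,-92,-49,-27.65, - 21,-20, - 5, - 33/16,-1, 4/9,47/7, 17, 24, 49,63.71,66.33, 79 ] 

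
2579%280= 59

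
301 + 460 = 761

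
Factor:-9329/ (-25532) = 19/52  =  2^(-2 )*  13^(-1)*19^1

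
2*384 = 768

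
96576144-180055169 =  - 83479025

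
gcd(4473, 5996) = 1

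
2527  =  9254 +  - 6727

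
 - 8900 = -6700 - 2200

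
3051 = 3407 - 356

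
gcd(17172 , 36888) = 636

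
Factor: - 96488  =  - 2^3*7^1*1723^1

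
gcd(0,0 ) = 0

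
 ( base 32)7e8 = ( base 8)16710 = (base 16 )1dc8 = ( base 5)220444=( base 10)7624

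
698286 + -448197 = 250089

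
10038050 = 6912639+3125411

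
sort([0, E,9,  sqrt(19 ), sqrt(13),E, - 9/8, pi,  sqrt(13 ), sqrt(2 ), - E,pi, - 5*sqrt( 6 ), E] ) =[ - 5*sqrt (6 ),  -  E,  -  9/8, 0,sqrt (2), E, E, E,pi,pi,sqrt(13),sqrt(13 ), sqrt( 19),9]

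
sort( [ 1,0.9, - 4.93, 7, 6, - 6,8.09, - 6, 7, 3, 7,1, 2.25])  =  [ - 6, - 6,-4.93, 0.9, 1, 1,2.25,3, 6,7,7, 7  ,  8.09]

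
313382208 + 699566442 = 1012948650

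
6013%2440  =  1133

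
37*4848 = 179376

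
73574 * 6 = 441444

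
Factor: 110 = 2^1*5^1*11^1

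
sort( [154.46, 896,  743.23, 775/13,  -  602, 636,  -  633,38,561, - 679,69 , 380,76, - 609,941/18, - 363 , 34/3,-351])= [  -  679,  -  633 , - 609,-602 , - 363, -351, 34/3,  38,  941/18,775/13, 69,76  ,  154.46,380,  561 , 636, 743.23, 896]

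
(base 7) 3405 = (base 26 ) 1l8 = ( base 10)1230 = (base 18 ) 3e6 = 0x4ce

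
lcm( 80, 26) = 1040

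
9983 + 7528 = 17511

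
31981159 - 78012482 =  - 46031323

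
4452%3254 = 1198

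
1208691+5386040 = 6594731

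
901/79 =901/79 = 11.41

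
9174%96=54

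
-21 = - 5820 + 5799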